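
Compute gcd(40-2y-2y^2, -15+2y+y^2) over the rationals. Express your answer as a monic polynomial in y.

5+y

Repeated division with remainder:
  -2y^2-2y+40 = (-2)(y^2+2y-15) + (2y+10)
  y^2+2y-15 = ((1/2)y-3/2)(2y+10) + (0)
Last nonzero remainder: 2y+10. Dividing through by 2 gives the monic gcd y+5.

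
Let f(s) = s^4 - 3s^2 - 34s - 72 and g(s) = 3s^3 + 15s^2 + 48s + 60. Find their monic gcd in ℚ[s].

s + 2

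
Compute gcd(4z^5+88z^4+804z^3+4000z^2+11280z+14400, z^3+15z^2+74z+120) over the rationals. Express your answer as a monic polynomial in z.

Apply the Euclidean algorithm:
  4z^5+88z^4+804z^3+4000z^2+11280z+14400 = (4z^2+28z+88)(z^3+15z^2+74z+120) + (128z^2+1408z+3840)
  z^3+15z^2+74z+120 = ((1/128)z+1/32)(128z^2+1408z+3840) + (0)
Last nonzero remainder: 128z^2+1408z+3840. Dividing through by 128 gives the monic gcd z^2+11z+30.

z^2+11z+30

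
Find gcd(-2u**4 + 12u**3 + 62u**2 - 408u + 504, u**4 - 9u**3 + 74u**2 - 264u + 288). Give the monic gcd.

u**2 - 5u + 6

Euclidean algorithm in ℚ[u]:
  -2u**4 + 12u**3 + 62u**2 - 408u + 504 = (-2)(u**4 - 9u**3 + 74u**2 - 264u + 288) + (-6u**3 + 210u**2 - 936u + 1080)
  u**4 - 9u**3 + 74u**2 - 264u + 288 = (-(1/6)u - 13/3)(-6u**3 + 210u**2 - 936u + 1080) + (828u**2 - 4140u + 4968)
  -6u**3 + 210u**2 - 936u + 1080 = (-(1/138)u + 5/23)(828u**2 - 4140u + 4968) + (0)
Last nonzero remainder: 828u**2 - 4140u + 4968. Dividing through by 828 gives the monic gcd u**2 - 5u + 6.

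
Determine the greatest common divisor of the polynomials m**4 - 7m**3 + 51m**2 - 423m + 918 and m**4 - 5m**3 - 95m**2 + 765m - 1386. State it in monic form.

m**2 - 9m + 18

Repeated division with remainder:
  m**4 - 7m**3 + 51m**2 - 423m + 918 = (m**4 - 5m**3 - 95m**2 + 765m - 1386) + (-2m**3 + 146m**2 - 1188m + 2304)
  m**4 - 5m**3 - 95m**2 + 765m - 1386 = (-(1/2)m - 34)(-2m**3 + 146m**2 - 1188m + 2304) + (4275m**2 - 38475m + 76950)
  -2m**3 + 146m**2 - 1188m + 2304 = (-(2/4275)m + 128/4275)(4275m**2 - 38475m + 76950) + (0)
Last nonzero remainder: 4275m**2 - 38475m + 76950. Dividing through by 4275 gives the monic gcd m**2 - 9m + 18.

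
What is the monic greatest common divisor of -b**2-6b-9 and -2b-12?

1

Apply the Euclidean algorithm:
  -b**2-6b-9 = ((1/2)b)(-2b-12) + (-9)
  -2b-12 = ((2/9)b+4/3)(-9) + (0)
The last nonzero remainder is the constant -9, so the polynomials are coprime and gcd = 1.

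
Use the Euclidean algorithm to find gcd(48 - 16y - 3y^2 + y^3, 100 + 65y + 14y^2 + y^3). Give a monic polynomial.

Repeated division with remainder:
  y^3 - 3y^2 - 16y + 48 = (y^3 + 14y^2 + 65y + 100) + (-17y^2 - 81y - 52)
  y^3 + 14y^2 + 65y + 100 = (-(1/17)y - 157/289)(-17y^2 - 81y - 52) + ((5184/289)y + 20736/289)
  -17y^2 - 81y - 52 = (-(4913/5184)y - 3757/5184)((5184/289)y + 20736/289) + (0)
Last nonzero remainder: (5184/289)y + 20736/289. Dividing through by 5184/289 gives the monic gcd y + 4.

4 + y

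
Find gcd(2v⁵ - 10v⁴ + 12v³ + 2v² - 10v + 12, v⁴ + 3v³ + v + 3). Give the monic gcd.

Apply the Euclidean algorithm:
  2v⁵ - 10v⁴ + 12v³ + 2v² - 10v + 12 = (2v - 16)(v⁴ + 3v³ + v + 3) + (60v³ + 60)
  v⁴ + 3v³ + v + 3 = ((1/60)v + 1/20)(60v³ + 60) + (0)
Last nonzero remainder: 60v³ + 60. Dividing through by 60 gives the monic gcd v³ + 1.

v³ + 1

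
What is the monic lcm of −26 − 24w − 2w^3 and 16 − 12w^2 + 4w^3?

52 − 4w − 35w^2 + 16w^3 − 4w^4 + w^5

Euclidean algorithm in ℚ[w]:
  −2w^3 − 24w − 26 = (−1/2)(4w^3 − 12w^2 + 16) + (−6w^2 − 24w − 18)
  4w^3 − 12w^2 + 16 = (−(2/3)w + 14/3)(−6w^2 − 24w − 18) + (100w + 100)
  −6w^2 − 24w − 18 = (−(3/50)w − 9/50)(100w + 100) + (0)
Last nonzero remainder: 100w + 100. Dividing through by 100 gives the monic gcd w + 1.
Then lcm(f, g) = f·g / gcd(f, g); expanding and making the result monic gives the answer.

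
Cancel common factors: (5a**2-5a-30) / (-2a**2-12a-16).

(-5a+15)/(2a+8)

Apply the Euclidean algorithm:
  5a**2-5a-30 = (-5/2)(-2a**2-12a-16) + (-35a-70)
  -2a**2-12a-16 = ((2/35)a+8/35)(-35a-70) + (0)
Last nonzero remainder: -35a-70. Dividing through by -35 gives the monic gcd a+2.
Cancel a+2 from numerator and denominator to get the reduced form.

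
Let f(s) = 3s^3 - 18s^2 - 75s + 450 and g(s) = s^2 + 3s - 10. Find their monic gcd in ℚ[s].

s + 5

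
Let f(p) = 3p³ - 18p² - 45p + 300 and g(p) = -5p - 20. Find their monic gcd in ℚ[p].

Euclidean algorithm in ℚ[p]:
  3p³ - 18p² - 45p + 300 = (-(3/5)p² + 6p - 15)(-5p - 20) + (0)
Last nonzero remainder: -5p - 20. Dividing through by -5 gives the monic gcd p + 4.

p + 4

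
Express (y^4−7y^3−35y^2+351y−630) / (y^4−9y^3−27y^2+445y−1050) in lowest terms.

(y−3)/(y−5)

Apply the Euclidean algorithm:
  y^4−7y^3−35y^2+351y−630 = (y^4−9y^3−27y^2+445y−1050) + (2y^3−8y^2−94y+420)
  y^4−9y^3−27y^2+445y−1050 = ((1/2)y−5/2)(2y^3−8y^2−94y+420) + (0)
Last nonzero remainder: 2y^3−8y^2−94y+420. Dividing through by 2 gives the monic gcd y^3−4y^2−47y+210.
Cancel y^3−4y^2−47y+210 from numerator and denominator to get the reduced form.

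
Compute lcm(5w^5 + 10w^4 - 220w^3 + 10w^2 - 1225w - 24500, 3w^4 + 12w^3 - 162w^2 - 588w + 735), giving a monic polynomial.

w^6 + w^5 - 46w^4 + 46w^3 - 247w^2 - 4655w + 4900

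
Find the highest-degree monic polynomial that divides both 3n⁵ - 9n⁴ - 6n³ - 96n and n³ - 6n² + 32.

n² - 2n - 8

Repeated division with remainder:
  3n⁵ - 9n⁴ - 6n³ - 96n = (3n² + 9n + 48)(n³ - 6n² + 32) + (192n² - 384n - 1536)
  n³ - 6n² + 32 = ((1/192)n - 1/48)(192n² - 384n - 1536) + (0)
Last nonzero remainder: 192n² - 384n - 1536. Dividing through by 192 gives the monic gcd n² - 2n - 8.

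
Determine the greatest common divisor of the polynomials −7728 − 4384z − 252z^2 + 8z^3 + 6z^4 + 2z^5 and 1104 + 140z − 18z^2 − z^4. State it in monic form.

46 + 2z + z^2

By polynomial division,
  2z^5 + 6z^4 + 8z^3 − 252z^2 − 4384z − 7728 = (−2z − 6)(−z^4 − 18z^2 + 140z + 1104) + (−28z^3 − 80z^2 − 1336z − 1104)
  −z^4 − 18z^2 + 140z + 1104 = ((1/28)z − 5/49)(−28z^3 − 80z^2 − 1336z − 1104) + ((1056/49)z^2 + (2112/49)z + 48576/49)
  −28z^3 − 80z^2 − 1336z − 1104 = (−(343/264)z − 49/44)((1056/49)z^2 + (2112/49)z + 48576/49) + (0)
Last nonzero remainder: (1056/49)z^2 + (2112/49)z + 48576/49. Dividing through by 1056/49 gives the monic gcd z^2 + 2z + 46.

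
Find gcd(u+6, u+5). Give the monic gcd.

1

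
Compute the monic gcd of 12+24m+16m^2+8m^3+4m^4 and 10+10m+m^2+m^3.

1+m

Euclidean algorithm in ℚ[m]:
  4m^4+8m^3+16m^2+24m+12 = (4m+4)(m^3+m^2+10m+10) + (−28m^2−56m−28)
  m^3+m^2+10m+10 = (−(1/28)m+1/28)(−28m^2−56m−28) + (11m+11)
  −28m^2−56m−28 = (−(28/11)m−28/11)(11m+11) + (0)
Last nonzero remainder: 11m+11. Dividing through by 11 gives the monic gcd m+1.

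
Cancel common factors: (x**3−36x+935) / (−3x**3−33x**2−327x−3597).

(−x**2+11x−85)/(3x**2+327)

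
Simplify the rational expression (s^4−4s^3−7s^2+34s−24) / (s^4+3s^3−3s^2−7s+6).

(s^2−6s+8)/(s^2+s−2)

Repeated division with remainder:
  s^4−4s^3−7s^2+34s−24 = (s^4+3s^3−3s^2−7s+6) + (−7s^3−4s^2+41s−30)
  s^4+3s^3−3s^2−7s+6 = (−(1/7)s−17/49)(−7s^3−4s^2+41s−30) + ((72/49)s^2+(144/49)s−216/49)
  −7s^3−4s^2+41s−30 = (−(343/72)s+245/36)((72/49)s^2+(144/49)s−216/49) + (0)
Last nonzero remainder: (72/49)s^2+(144/49)s−216/49. Dividing through by 72/49 gives the monic gcd s^2+2s−3.
Cancel s^2+2s−3 from numerator and denominator to get the reduced form.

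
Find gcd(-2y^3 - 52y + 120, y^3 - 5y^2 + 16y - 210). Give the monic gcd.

Repeated division with remainder:
  -2y^3 - 52y + 120 = (-2)(y^3 - 5y^2 + 16y - 210) + (-10y^2 - 20y - 300)
  y^3 - 5y^2 + 16y - 210 = (-(1/10)y + 7/10)(-10y^2 - 20y - 300) + (0)
Last nonzero remainder: -10y^2 - 20y - 300. Dividing through by -10 gives the monic gcd y^2 + 2y + 30.

y^2 + 2y + 30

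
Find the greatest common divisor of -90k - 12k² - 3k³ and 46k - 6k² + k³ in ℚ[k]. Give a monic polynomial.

k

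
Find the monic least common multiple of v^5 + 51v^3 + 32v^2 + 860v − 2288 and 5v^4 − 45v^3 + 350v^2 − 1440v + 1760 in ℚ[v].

Apply the Euclidean algorithm:
  v^5 + 51v^3 + 32v^2 + 860v − 2288 = ((1/5)v + 9/5)(5v^4 − 45v^3 + 350v^2 − 1440v + 1760) + (62v^3 − 310v^2 + 3100v − 5456)
  5v^4 − 45v^3 + 350v^2 − 1440v + 1760 = ((5/62)v − 10/31)(62v^3 − 310v^2 + 3100v − 5456) + (0)
Last nonzero remainder: 62v^3 − 310v^2 + 3100v − 5456. Dividing through by 62 gives the monic gcd v^3 − 5v^2 + 50v − 88.
Then lcm(f, g) = f·g / gcd(f, g); expanding and making the result monic gives the answer.

v^6 − 4v^5 + 51v^4 − 172v^3 + 732v^2 − 5728v + 9152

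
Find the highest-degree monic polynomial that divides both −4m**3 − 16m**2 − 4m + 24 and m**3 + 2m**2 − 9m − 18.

m**2 + 5m + 6

Repeated division with remainder:
  −4m**3 − 16m**2 − 4m + 24 = (−4)(m**3 + 2m**2 − 9m − 18) + (−8m**2 − 40m − 48)
  m**3 + 2m**2 − 9m − 18 = (−(1/8)m + 3/8)(−8m**2 − 40m − 48) + (0)
Last nonzero remainder: −8m**2 − 40m − 48. Dividing through by −8 gives the monic gcd m**2 + 5m + 6.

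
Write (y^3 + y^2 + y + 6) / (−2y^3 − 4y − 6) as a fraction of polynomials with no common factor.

By polynomial division,
  y^3 + y^2 + y + 6 = (−1/2)(−2y^3 − 4y − 6) + (y^2 − y + 3)
  −2y^3 − 4y − 6 = (−2y − 2)(y^2 − y + 3) + (0)
The last nonzero remainder y^2 − y + 3 is already monic.
Cancel y^2 − y + 3 from numerator and denominator to get the reduced form.

(−y − 2)/(2y + 2)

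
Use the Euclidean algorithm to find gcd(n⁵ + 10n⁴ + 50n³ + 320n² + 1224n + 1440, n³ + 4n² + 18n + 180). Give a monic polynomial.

n³ + 4n² + 18n + 180

Apply the Euclidean algorithm:
  n⁵ + 10n⁴ + 50n³ + 320n² + 1224n + 1440 = (n² + 6n + 8)(n³ + 4n² + 18n + 180) + (0)
The last nonzero remainder n³ + 4n² + 18n + 180 is already monic.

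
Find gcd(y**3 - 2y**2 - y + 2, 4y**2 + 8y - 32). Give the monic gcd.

y - 2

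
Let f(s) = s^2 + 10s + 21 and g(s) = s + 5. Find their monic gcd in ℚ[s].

Euclidean algorithm in ℚ[s]:
  s^2 + 10s + 21 = (s + 5)(s + 5) + (−4)
  s + 5 = (−(1/4)s − 5/4)(−4) + (0)
The last nonzero remainder is the constant −4, so the polynomials are coprime and gcd = 1.

1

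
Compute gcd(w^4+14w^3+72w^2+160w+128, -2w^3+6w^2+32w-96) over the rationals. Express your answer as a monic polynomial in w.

w+4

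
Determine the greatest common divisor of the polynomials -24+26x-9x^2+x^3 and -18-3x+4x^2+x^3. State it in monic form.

Apply the Euclidean algorithm:
  x^3-9x^2+26x-24 = (x^3+4x^2-3x-18) + (-13x^2+29x-6)
  x^3+4x^2-3x-18 = (-(1/13)x-81/169)(-13x^2+29x-6) + ((1764/169)x-3528/169)
  -13x^2+29x-6 = (-(2197/1764)x+169/588)((1764/169)x-3528/169) + (0)
Last nonzero remainder: (1764/169)x-3528/169. Dividing through by 1764/169 gives the monic gcd x-2.

-2+x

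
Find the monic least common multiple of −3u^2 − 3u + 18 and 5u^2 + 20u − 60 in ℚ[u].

Euclidean algorithm in ℚ[u]:
  −3u^2 − 3u + 18 = (−3/5)(5u^2 + 20u − 60) + (9u − 18)
  5u^2 + 20u − 60 = ((5/9)u + 10/3)(9u − 18) + (0)
Last nonzero remainder: 9u − 18. Dividing through by 9 gives the monic gcd u − 2.
Then lcm(f, g) = f·g / gcd(f, g); expanding and making the result monic gives the answer.

u^3 + 7u^2 − 36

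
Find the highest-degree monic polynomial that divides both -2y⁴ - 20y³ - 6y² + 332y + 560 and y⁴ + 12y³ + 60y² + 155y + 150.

y² + 7y + 10

By polynomial division,
  -2y⁴ - 20y³ - 6y² + 332y + 560 = (-2)(y⁴ + 12y³ + 60y² + 155y + 150) + (4y³ + 114y² + 642y + 860)
  y⁴ + 12y³ + 60y² + 155y + 150 = ((1/4)y - 33/8)(4y³ + 114y² + 642y + 860) + ((1479/4)y² + (10353/4)y + 7395/2)
  4y³ + 114y² + 642y + 860 = ((16/1479)y + 344/1479)((1479/4)y² + (10353/4)y + 7395/2) + (0)
Last nonzero remainder: (1479/4)y² + (10353/4)y + 7395/2. Dividing through by 1479/4 gives the monic gcd y² + 7y + 10.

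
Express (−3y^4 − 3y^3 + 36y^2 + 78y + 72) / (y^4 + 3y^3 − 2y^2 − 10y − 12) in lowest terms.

Repeated division with remainder:
  −3y^4 − 3y^3 + 36y^2 + 78y + 72 = (−3)(y^4 + 3y^3 − 2y^2 − 10y − 12) + (6y^3 + 30y^2 + 48y + 36)
  y^4 + 3y^3 − 2y^2 − 10y − 12 = ((1/6)y − 1/3)(6y^3 + 30y^2 + 48y + 36) + (0)
Last nonzero remainder: 6y^3 + 30y^2 + 48y + 36. Dividing through by 6 gives the monic gcd y^3 + 5y^2 + 8y + 6.
Cancel y^3 + 5y^2 + 8y + 6 from numerator and denominator to get the reduced form.

(−3y + 12)/(y − 2)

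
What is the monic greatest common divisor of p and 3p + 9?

Apply the Euclidean algorithm:
  p = (1/3)(3p + 9) + (-3)
  3p + 9 = (-p - 3)(-3) + (0)
The last nonzero remainder is the constant -3, so the polynomials are coprime and gcd = 1.

1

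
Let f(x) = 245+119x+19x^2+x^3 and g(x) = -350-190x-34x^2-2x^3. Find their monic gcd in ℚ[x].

Apply the Euclidean algorithm:
  x^3+19x^2+119x+245 = (-1/2)(-2x^3-34x^2-190x-350) + (2x^2+24x+70)
  -2x^3-34x^2-190x-350 = (-x-5)(2x^2+24x+70) + (0)
Last nonzero remainder: 2x^2+24x+70. Dividing through by 2 gives the monic gcd x^2+12x+35.

35+12x+x^2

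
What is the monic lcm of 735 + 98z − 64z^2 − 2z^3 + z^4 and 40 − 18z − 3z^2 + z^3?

By polynomial division,
  z^4 − 2z^3 − 64z^2 + 98z + 735 = (z + 1)(z^3 − 3z^2 − 18z + 40) + (−43z^2 + 76z + 695)
  z^3 − 3z^2 − 18z + 40 = (−(1/43)z + 53/1849)(−43z^2 + 76z + 695) + (−(7425/1849)z + 37125/1849)
  −43z^2 + 76z + 695 = ((79507/7425)z + 257011/7425)(−(7425/1849)z + 37125/1849) + (0)
Last nonzero remainder: −(7425/1849)z + 37125/1849. Dividing through by −7425/1849 gives the monic gcd z − 5.
Then lcm(f, g) = f·g / gcd(f, g); expanding and making the result monic gives the answer.

−5880 + 686z + 1443z^2 − 14z^3 − 76z^4 + z^6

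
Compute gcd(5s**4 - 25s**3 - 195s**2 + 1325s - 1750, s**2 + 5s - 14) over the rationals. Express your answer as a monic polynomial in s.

s**2 + 5s - 14

By polynomial division,
  5s**4 - 25s**3 - 195s**2 + 1325s - 1750 = (5s**2 - 50s + 125)(s**2 + 5s - 14) + (0)
The last nonzero remainder s**2 + 5s - 14 is already monic.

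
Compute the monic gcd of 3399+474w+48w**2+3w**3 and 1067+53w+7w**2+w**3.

By polynomial division,
  3w**3+48w**2+474w+3399 = (3)(w**3+7w**2+53w+1067) + (27w**2+315w+198)
  w**3+7w**2+53w+1067 = ((1/27)w−14/81)(27w**2+315w+198) + ((901/9)w+9911/9)
  27w**2+315w+198 = ((243/901)w+162/901)((901/9)w+9911/9) + (0)
Last nonzero remainder: (901/9)w+9911/9. Dividing through by 901/9 gives the monic gcd w+11.

11+w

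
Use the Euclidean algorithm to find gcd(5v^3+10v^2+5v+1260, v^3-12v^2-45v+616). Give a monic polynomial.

v+7

By polynomial division,
  5v^3+10v^2+5v+1260 = (5)(v^3-12v^2-45v+616) + (70v^2+230v-1820)
  v^3-12v^2-45v+616 = ((1/70)v-107/490)(70v^2+230v-1820) + ((1530/49)v+1530/7)
  70v^2+230v-1820 = ((343/153)v-1274/153)((1530/49)v+1530/7) + (0)
Last nonzero remainder: (1530/49)v+1530/7. Dividing through by 1530/49 gives the monic gcd v+7.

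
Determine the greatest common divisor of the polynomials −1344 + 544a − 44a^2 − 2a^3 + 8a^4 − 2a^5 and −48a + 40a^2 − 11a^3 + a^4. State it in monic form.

12 − 7a + a^2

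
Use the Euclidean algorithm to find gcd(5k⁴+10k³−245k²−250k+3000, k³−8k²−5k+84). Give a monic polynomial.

Apply the Euclidean algorithm:
  5k⁴+10k³−245k²−250k+3000 = (5k+50)(k³−8k²−5k+84) + (180k²−420k−1200)
  k³−8k²−5k+84 = ((1/180)k−17/540)(180k²−420k−1200) + (−(104/9)k+416/9)
  180k²−420k−1200 = (−(405/26)k−675/26)(−(104/9)k+416/9) + (0)
Last nonzero remainder: −(104/9)k+416/9. Dividing through by −104/9 gives the monic gcd k−4.

k−4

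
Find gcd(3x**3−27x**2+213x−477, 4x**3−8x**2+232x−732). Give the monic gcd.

Euclidean algorithm in ℚ[x]:
  3x**3−27x**2+213x−477 = (3/4)(4x**3−8x**2+232x−732) + (−21x**2+39x+72)
  4x**3−8x**2+232x−732 = (−(4/21)x+4/147)(−21x**2+39x+72) + ((11988/49)x−35964/49)
  −21x**2+39x+72 = (−(343/3996)x−98/999)((11988/49)x−35964/49) + (0)
Last nonzero remainder: (11988/49)x−35964/49. Dividing through by 11988/49 gives the monic gcd x−3.

x−3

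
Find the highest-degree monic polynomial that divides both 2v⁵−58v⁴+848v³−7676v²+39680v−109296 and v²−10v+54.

v²−10v+54

Apply the Euclidean algorithm:
  2v⁵−58v⁴+848v³−7676v²+39680v−109296 = (2v³−38v²+360v−2024)(v²−10v+54) + (0)
The last nonzero remainder v²−10v+54 is already monic.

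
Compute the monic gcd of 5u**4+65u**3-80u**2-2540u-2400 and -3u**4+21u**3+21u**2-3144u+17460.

u**2+4u-60

By polynomial division,
  5u**4+65u**3-80u**2-2540u-2400 = (-5/3)(-3u**4+21u**3+21u**2-3144u+17460) + (100u**3-45u**2-7780u+26700)
  -3u**4+21u**3+21u**2-3144u+17460 = (-(3/100)u+393/2000)(100u**3-45u**2-7780u+26700) + (-(81423/400)u**2-(81423/100)u+244269/20)
  100u**3-45u**2-7780u+26700 = (-(40000/81423)u+178000/81423)(-(81423/400)u**2-(81423/100)u+244269/20) + (0)
Last nonzero remainder: -(81423/400)u**2-(81423/100)u+244269/20. Dividing through by -81423/400 gives the monic gcd u**2+4u-60.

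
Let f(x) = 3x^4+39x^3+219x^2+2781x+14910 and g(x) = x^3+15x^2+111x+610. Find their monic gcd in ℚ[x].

x+10

By polynomial division,
  3x^4+39x^3+219x^2+2781x+14910 = (3x-6)(x^3+15x^2+111x+610) + (-24x^2+1617x+18570)
  x^3+15x^2+111x+610 = (-(1/24)x-659/192)(-24x^2+1617x+18570) + ((411825/64)x+2059125/32)
  -24x^2+1617x+18570 = (-(512/137275)x+39616/137275)((411825/64)x+2059125/32) + (0)
Last nonzero remainder: (411825/64)x+2059125/32. Dividing through by 411825/64 gives the monic gcd x+10.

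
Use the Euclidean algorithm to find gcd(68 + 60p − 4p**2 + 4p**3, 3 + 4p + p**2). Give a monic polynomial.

Repeated division with remainder:
  4p**3 − 4p**2 + 60p + 68 = (4p − 20)(p**2 + 4p + 3) + (128p + 128)
  p**2 + 4p + 3 = ((1/128)p + 3/128)(128p + 128) + (0)
Last nonzero remainder: 128p + 128. Dividing through by 128 gives the monic gcd p + 1.

1 + p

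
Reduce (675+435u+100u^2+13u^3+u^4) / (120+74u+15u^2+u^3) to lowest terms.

(135+60u+8u^2+u^3)/(24+10u+u^2)

By polynomial division,
  u^4+13u^3+100u^2+435u+675 = (u-2)(u^3+15u^2+74u+120) + (56u^2+463u+915)
  u^3+15u^2+74u+120 = ((1/56)u+377/3136)(56u^2+463u+915) + ((6273/3136)u+31365/3136)
  56u^2+463u+915 = ((175616/6273)u+191296/2091)((6273/3136)u+31365/3136) + (0)
Last nonzero remainder: (6273/3136)u+31365/3136. Dividing through by 6273/3136 gives the monic gcd u+5.
Cancel u+5 from numerator and denominator to get the reduced form.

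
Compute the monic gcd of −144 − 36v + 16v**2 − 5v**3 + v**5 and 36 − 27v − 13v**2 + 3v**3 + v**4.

Repeated division with remainder:
  v**5 − 5v**3 + 16v**2 − 36v − 144 = (v − 3)(v**4 + 3v**3 − 13v**2 − 27v + 36) + (17v**3 + 4v**2 − 153v − 36)
  v**4 + 3v**3 − 13v**2 − 27v + 36 = ((1/17)v + 47/289)(17v**3 + 4v**2 − 153v − 36) + (−(1344/289)v**2 + 12096/289)
  17v**3 + 4v**2 − 153v − 36 = (−(4913/1344)v − 289/336)(−(1344/289)v**2 + 12096/289) + (0)
Last nonzero remainder: −(1344/289)v**2 + 12096/289. Dividing through by −1344/289 gives the monic gcd v**2 − 9.

−9 + v**2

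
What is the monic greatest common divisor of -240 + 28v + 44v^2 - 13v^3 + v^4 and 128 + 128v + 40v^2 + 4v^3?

Euclidean algorithm in ℚ[v]:
  v^4 - 13v^3 + 44v^2 + 28v - 240 = ((1/4)v - 23/4)(4v^3 + 40v^2 + 128v + 128) + (242v^2 + 732v + 496)
  4v^3 + 40v^2 + 128v + 128 = ((2/121)v + 1688/14641)(242v^2 + 732v + 496) + ((518400/14641)v + 1036800/14641)
  242v^2 + 732v + 496 = ((1771561/259200)v + 453871/64800)((518400/14641)v + 1036800/14641) + (0)
Last nonzero remainder: (518400/14641)v + 1036800/14641. Dividing through by 518400/14641 gives the monic gcd v + 2.

2 + v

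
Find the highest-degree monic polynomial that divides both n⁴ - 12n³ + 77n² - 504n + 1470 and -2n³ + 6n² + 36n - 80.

Euclidean algorithm in ℚ[n]:
  n⁴ - 12n³ + 77n² - 504n + 1470 = (-(1/2)n + 9/2)(-2n³ + 6n² + 36n - 80) + (68n² - 706n + 1830)
  -2n³ + 6n² + 36n - 80 = (-(1/34)n - 251/1156)(68n² - 706n + 1830) + (-(36685/578)n + 183425/578)
  68n² - 706n + 1830 = (-(39304/36685)n + 211548/36685)(-(36685/578)n + 183425/578) + (0)
Last nonzero remainder: -(36685/578)n + 183425/578. Dividing through by -36685/578 gives the monic gcd n - 5.

n - 5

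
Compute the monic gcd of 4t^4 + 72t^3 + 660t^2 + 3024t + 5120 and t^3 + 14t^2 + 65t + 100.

Repeated division with remainder:
  4t^4 + 72t^3 + 660t^2 + 3024t + 5120 = (4t + 16)(t^3 + 14t^2 + 65t + 100) + (176t^2 + 1584t + 3520)
  t^3 + 14t^2 + 65t + 100 = ((1/176)t + 5/176)(176t^2 + 1584t + 3520) + (0)
Last nonzero remainder: 176t^2 + 1584t + 3520. Dividing through by 176 gives the monic gcd t^2 + 9t + 20.

t^2 + 9t + 20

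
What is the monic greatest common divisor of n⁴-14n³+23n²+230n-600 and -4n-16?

n+4

Euclidean algorithm in ℚ[n]:
  n⁴-14n³+23n²+230n-600 = (-(1/4)n³+(9/2)n²-(95/4)n+75/2)(-4n-16) + (0)
Last nonzero remainder: -4n-16. Dividing through by -4 gives the monic gcd n+4.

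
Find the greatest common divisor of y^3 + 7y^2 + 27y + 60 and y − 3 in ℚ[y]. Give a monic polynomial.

1

Apply the Euclidean algorithm:
  y^3 + 7y^2 + 27y + 60 = (y^2 + 10y + 57)(y − 3) + (231)
  y − 3 = ((1/231)y − 1/77)(231) + (0)
The last nonzero remainder is the constant 231, so the polynomials are coprime and gcd = 1.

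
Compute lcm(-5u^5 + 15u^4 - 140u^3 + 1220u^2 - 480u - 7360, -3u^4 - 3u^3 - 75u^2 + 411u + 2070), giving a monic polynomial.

u^7 - 5u^6 + 19u^5 - 255u^4 + 164u^3 + 4940u^2 - 4384u - 22080

By polynomial division,
  -5u^5 + 15u^4 - 140u^3 + 1220u^2 - 480u - 7360 = ((5/3)u - 20/3)(-3u^4 - 3u^3 - 75u^2 + 411u + 2070) + (-35u^3 + 35u^2 - 1190u + 6440)
  -3u^4 - 3u^3 - 75u^2 + 411u + 2070 = ((3/35)u + 6/35)(-35u^3 + 35u^2 - 1190u + 6440) + (21u^2 + 63u + 966)
  -35u^3 + 35u^2 - 1190u + 6440 = (-(5/3)u + 20/3)(21u^2 + 63u + 966) + (0)
Last nonzero remainder: 21u^2 + 63u + 966. Dividing through by 21 gives the monic gcd u^2 + 3u + 46.
Then lcm(f, g) = f·g / gcd(f, g); expanding and making the result monic gives the answer.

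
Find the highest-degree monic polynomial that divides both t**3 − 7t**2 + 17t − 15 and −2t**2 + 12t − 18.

Euclidean algorithm in ℚ[t]:
  t**3 − 7t**2 + 17t − 15 = (−(1/2)t + 1/2)(−2t**2 + 12t − 18) + (2t − 6)
  −2t**2 + 12t − 18 = (−t + 3)(2t − 6) + (0)
Last nonzero remainder: 2t − 6. Dividing through by 2 gives the monic gcd t − 3.

t − 3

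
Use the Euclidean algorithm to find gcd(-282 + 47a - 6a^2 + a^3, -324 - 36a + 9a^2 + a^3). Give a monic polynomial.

-6 + a

Apply the Euclidean algorithm:
  a^3 - 6a^2 + 47a - 282 = (a^3 + 9a^2 - 36a - 324) + (-15a^2 + 83a + 42)
  a^3 + 9a^2 - 36a - 324 = (-(1/15)a - 218/225)(-15a^2 + 83a + 42) + ((10624/225)a - 21248/75)
  -15a^2 + 83a + 42 = (-(3375/10624)a - 1575/10624)((10624/225)a - 21248/75) + (0)
Last nonzero remainder: (10624/225)a - 21248/75. Dividing through by 10624/225 gives the monic gcd a - 6.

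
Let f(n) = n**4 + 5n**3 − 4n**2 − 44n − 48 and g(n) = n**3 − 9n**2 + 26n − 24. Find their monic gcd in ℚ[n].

n − 3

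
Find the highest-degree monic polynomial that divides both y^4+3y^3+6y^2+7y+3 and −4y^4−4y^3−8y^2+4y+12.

y^3+2y^2+4y+3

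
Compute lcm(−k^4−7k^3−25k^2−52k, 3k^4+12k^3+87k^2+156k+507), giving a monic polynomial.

k^6+8k^5+45k^4+168k^3+377k^2+676k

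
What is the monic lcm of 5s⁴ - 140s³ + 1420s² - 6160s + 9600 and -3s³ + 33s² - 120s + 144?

Repeated division with remainder:
  5s⁴ - 140s³ + 1420s² - 6160s + 9600 = (-(5/3)s + 85/3)(-3s³ + 33s² - 120s + 144) + (285s² - 2520s + 5520)
  -3s³ + 33s² - 120s + 144 = (-(1/95)s + 41/1805)(285s² - 2520s + 5520) + (-(1680/361)s + 6720/361)
  285s² - 2520s + 5520 = (-(6859/112)s + 8303/28)(-(1680/361)s + 6720/361) + (0)
Last nonzero remainder: -(1680/361)s + 6720/361. Dividing through by -1680/361 gives the monic gcd s - 4.
Then lcm(f, g) = f·g / gcd(f, g); expanding and making the result monic gives the answer.

s⁶ - 35s⁵ + 492s⁴ - 3556s³ + 13952s² - 28224s + 23040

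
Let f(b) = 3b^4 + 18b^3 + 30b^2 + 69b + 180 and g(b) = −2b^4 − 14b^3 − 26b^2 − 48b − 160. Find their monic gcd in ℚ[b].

b^3 + 3b^2 + b + 20

By polynomial division,
  3b^4 + 18b^3 + 30b^2 + 69b + 180 = (−3/2)(−2b^4 − 14b^3 − 26b^2 − 48b − 160) + (−3b^3 − 9b^2 − 3b − 60)
  −2b^4 − 14b^3 − 26b^2 − 48b − 160 = ((2/3)b + 8/3)(−3b^3 − 9b^2 − 3b − 60) + (0)
Last nonzero remainder: −3b^3 − 9b^2 − 3b − 60. Dividing through by −3 gives the monic gcd b^3 + 3b^2 + b + 20.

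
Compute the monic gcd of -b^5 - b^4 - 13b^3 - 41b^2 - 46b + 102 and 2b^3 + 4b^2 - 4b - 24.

By polynomial division,
  -b^5 - b^4 - 13b^3 - 41b^2 - 46b + 102 = (-(1/2)b^2 + (1/2)b - 17/2)(2b^3 + 4b^2 - 4b - 24) + (-17b^2 - 68b - 102)
  2b^3 + 4b^2 - 4b - 24 = (-(2/17)b + 4/17)(-17b^2 - 68b - 102) + (0)
Last nonzero remainder: -17b^2 - 68b - 102. Dividing through by -17 gives the monic gcd b^2 + 4b + 6.

b^2 + 4b + 6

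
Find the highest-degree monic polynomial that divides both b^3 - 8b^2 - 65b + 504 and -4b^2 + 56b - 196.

b - 7

By polynomial division,
  b^3 - 8b^2 - 65b + 504 = (-(1/4)b - 3/2)(-4b^2 + 56b - 196) + (-30b + 210)
  -4b^2 + 56b - 196 = ((2/15)b - 14/15)(-30b + 210) + (0)
Last nonzero remainder: -30b + 210. Dividing through by -30 gives the monic gcd b - 7.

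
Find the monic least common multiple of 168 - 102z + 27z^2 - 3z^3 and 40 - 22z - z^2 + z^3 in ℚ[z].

Euclidean algorithm in ℚ[z]:
  -3z^3 + 27z^2 - 102z + 168 = (-3)(z^3 - z^2 - 22z + 40) + (24z^2 - 168z + 288)
  z^3 - z^2 - 22z + 40 = ((1/24)z + 1/4)(24z^2 - 168z + 288) + (8z - 32)
  24z^2 - 168z + 288 = (3z - 9)(8z - 32) + (0)
Last nonzero remainder: 8z - 32. Dividing through by 8 gives the monic gcd z - 4.
Then lcm(f, g) = f·g / gcd(f, g); expanding and making the result monic gives the answer.

560 - 508z + 136z^2 - 3z^3 - 6z^4 + z^5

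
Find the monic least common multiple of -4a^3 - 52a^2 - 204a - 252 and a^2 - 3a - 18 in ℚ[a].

By polynomial division,
  -4a^3 - 52a^2 - 204a - 252 = (-4a - 64)(a^2 - 3a - 18) + (-468a - 1404)
  a^2 - 3a - 18 = (-(1/468)a + 1/78)(-468a - 1404) + (0)
Last nonzero remainder: -468a - 1404. Dividing through by -468 gives the monic gcd a + 3.
Then lcm(f, g) = f·g / gcd(f, g); expanding and making the result monic gives the answer.

a^4 + 7a^3 - 27a^2 - 243a - 378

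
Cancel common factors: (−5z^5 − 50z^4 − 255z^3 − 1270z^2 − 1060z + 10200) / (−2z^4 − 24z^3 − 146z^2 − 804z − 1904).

Apply the Euclidean algorithm:
  −5z^5 − 50z^4 − 255z^3 − 1270z^2 − 1060z + 10200 = ((5/2)z − 5)(−2z^4 − 24z^3 − 146z^2 − 804z − 1904) + (−10z^3 + 10z^2 − 320z + 680)
  −2z^4 − 24z^3 − 146z^2 − 804z − 1904 = ((1/5)z + 13/5)(−10z^3 + 10z^2 − 320z + 680) + (−108z^2 − 108z − 3672)
  −10z^3 + 10z^2 − 320z + 680 = ((5/54)z − 5/27)(−108z^2 − 108z − 3672) + (0)
Last nonzero remainder: −108z^2 − 108z − 3672. Dividing through by −108 gives the monic gcd z^2 + z + 34.
Cancel z^2 + z + 34 from numerator and denominator to get the reduced form.

(5z^3 + 45z^2 + 40z − 300)/(2z^2 + 22z + 56)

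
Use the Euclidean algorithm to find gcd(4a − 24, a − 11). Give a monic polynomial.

Repeated division with remainder:
  4a − 24 = (4)(a − 11) + (20)
  a − 11 = ((1/20)a − 11/20)(20) + (0)
The last nonzero remainder is the constant 20, so the polynomials are coprime and gcd = 1.

1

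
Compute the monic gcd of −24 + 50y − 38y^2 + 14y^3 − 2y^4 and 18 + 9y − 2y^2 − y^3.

−3 + y

Apply the Euclidean algorithm:
  −2y^4 + 14y^3 − 38y^2 + 50y − 24 = (2y − 18)(−y^3 − 2y^2 + 9y + 18) + (−92y^2 + 176y + 300)
  −y^3 − 2y^2 + 9y + 18 = ((1/92)y + 45/1058)(−92y^2 + 176y + 300) + (−(924/529)y + 2772/529)
  −92y^2 + 176y + 300 = ((12167/231)y + 13225/231)(−(924/529)y + 2772/529) + (0)
Last nonzero remainder: −(924/529)y + 2772/529. Dividing through by −924/529 gives the monic gcd y − 3.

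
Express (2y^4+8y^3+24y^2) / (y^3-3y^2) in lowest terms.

(2y^2+8y+24)/(y-3)

Repeated division with remainder:
  2y^4+8y^3+24y^2 = (2y+14)(y^3-3y^2) + (66y^2)
  y^3-3y^2 = ((1/66)y-1/22)(66y^2) + (0)
Last nonzero remainder: 66y^2. Dividing through by 66 gives the monic gcd y^2.
Cancel y^2 from numerator and denominator to get the reduced form.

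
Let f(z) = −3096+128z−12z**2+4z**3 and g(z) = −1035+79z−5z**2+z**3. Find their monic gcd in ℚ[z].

By polynomial division,
  4z**3−12z**2+128z−3096 = (4)(z**3−5z**2+79z−1035) + (8z**2−188z+1044)
  z**3−5z**2+79z−1035 = ((1/8)z+37/16)(8z**2−188z+1044) + ((1533/4)z−13797/4)
  8z**2−188z+1044 = ((32/1533)z−464/1533)((1533/4)z−13797/4) + (0)
Last nonzero remainder: (1533/4)z−13797/4. Dividing through by 1533/4 gives the monic gcd z−9.

−9+z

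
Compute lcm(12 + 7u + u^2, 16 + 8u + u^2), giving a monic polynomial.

48 + 40u + 11u^2 + u^3

Euclidean algorithm in ℚ[u]:
  u^2 + 7u + 12 = (u^2 + 8u + 16) + (-u - 4)
  u^2 + 8u + 16 = (-u - 4)(-u - 4) + (0)
Last nonzero remainder: -u - 4. Dividing through by -1 gives the monic gcd u + 4.
Then lcm(f, g) = f·g / gcd(f, g); expanding and making the result monic gives the answer.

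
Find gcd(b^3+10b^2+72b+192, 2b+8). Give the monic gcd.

b+4

Repeated division with remainder:
  b^3+10b^2+72b+192 = ((1/2)b^2+3b+24)(2b+8) + (0)
Last nonzero remainder: 2b+8. Dividing through by 2 gives the monic gcd b+4.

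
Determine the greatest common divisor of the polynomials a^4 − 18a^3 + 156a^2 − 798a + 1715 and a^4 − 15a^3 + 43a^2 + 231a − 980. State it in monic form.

By polynomial division,
  a^4 − 18a^3 + 156a^2 − 798a + 1715 = (a^4 − 15a^3 + 43a^2 + 231a − 980) + (−3a^3 + 113a^2 − 1029a + 2695)
  a^4 − 15a^3 + 43a^2 + 231a − 980 = (−(1/3)a − 68/9)(−3a^3 + 113a^2 − 1029a + 2695) + ((4984/9)a^2 − (19936/3)a + 174440/9)
  −3a^3 + 113a^2 − 1029a + 2695 = (−(27/4984)a + 99/712)((4984/9)a^2 − (19936/3)a + 174440/9) + (0)
Last nonzero remainder: (4984/9)a^2 − (19936/3)a + 174440/9. Dividing through by 4984/9 gives the monic gcd a^2 − 12a + 35.

a^2 − 12a + 35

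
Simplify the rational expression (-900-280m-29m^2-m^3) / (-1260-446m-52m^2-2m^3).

Apply the Euclidean algorithm:
  -m^3-29m^2-280m-900 = (1/2)(-2m^3-52m^2-446m-1260) + (-3m^2-57m-270)
  -2m^3-52m^2-446m-1260 = ((2/3)m+14/3)(-3m^2-57m-270) + (0)
Last nonzero remainder: -3m^2-57m-270. Dividing through by -3 gives the monic gcd m^2+19m+90.
Cancel m^2+19m+90 from numerator and denominator to get the reduced form.

(10+m)/(14+2m)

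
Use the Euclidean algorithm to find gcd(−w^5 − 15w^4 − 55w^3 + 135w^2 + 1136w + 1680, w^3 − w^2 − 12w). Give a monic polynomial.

w^2 − w − 12

By polynomial division,
  −w^5 − 15w^4 − 55w^3 + 135w^2 + 1136w + 1680 = (−w^2 − 16w − 83)(w^3 − w^2 − 12w) + (−140w^2 + 140w + 1680)
  w^3 − w^2 − 12w = (−(1/140)w)(−140w^2 + 140w + 1680) + (0)
Last nonzero remainder: −140w^2 + 140w + 1680. Dividing through by −140 gives the monic gcd w^2 − w − 12.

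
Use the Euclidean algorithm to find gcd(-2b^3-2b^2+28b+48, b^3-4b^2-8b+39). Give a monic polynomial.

b+3

By polynomial division,
  -2b^3-2b^2+28b+48 = (-2)(b^3-4b^2-8b+39) + (-10b^2+12b+126)
  b^3-4b^2-8b+39 = (-(1/10)b+7/25)(-10b^2+12b+126) + ((31/25)b+93/25)
  -10b^2+12b+126 = (-(250/31)b+1050/31)((31/25)b+93/25) + (0)
Last nonzero remainder: (31/25)b+93/25. Dividing through by 31/25 gives the monic gcd b+3.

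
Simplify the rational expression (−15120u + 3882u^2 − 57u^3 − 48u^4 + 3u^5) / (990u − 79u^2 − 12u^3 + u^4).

Euclidean algorithm in ℚ[u]:
  3u^5 − 48u^4 − 57u^3 + 3882u^2 − 15120u = (3u − 12)(u^4 − 12u^3 − 79u^2 + 990u) + (36u^3 − 36u^2 − 3240u)
  u^4 − 12u^3 − 79u^2 + 990u = ((1/36)u − 11/36)(36u^3 − 36u^2 − 3240u) + (0)
Last nonzero remainder: 36u^3 − 36u^2 − 3240u. Dividing through by 36 gives the monic gcd u^3 − u^2 − 90u.
Cancel u^3 − u^2 − 90u from numerator and denominator to get the reduced form.

(168 − 45u + 3u^2)/(−11 + u)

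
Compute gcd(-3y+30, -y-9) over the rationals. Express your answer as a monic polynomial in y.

1

Apply the Euclidean algorithm:
  -3y+30 = (3)(-y-9) + (57)
  -y-9 = (-(1/57)y-3/19)(57) + (0)
The last nonzero remainder is the constant 57, so the polynomials are coprime and gcd = 1.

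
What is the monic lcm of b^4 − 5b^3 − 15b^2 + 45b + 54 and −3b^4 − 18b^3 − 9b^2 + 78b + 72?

Apply the Euclidean algorithm:
  b^4 − 5b^3 − 15b^2 + 45b + 54 = (−1/3)(−3b^4 − 18b^3 − 9b^2 + 78b + 72) + (−11b^3 − 18b^2 + 71b + 78)
  −3b^4 − 18b^3 − 9b^2 + 78b + 72 = ((3/11)b + 144/121)(−11b^3 − 18b^2 + 71b + 78) + (−(840/121)b^2 − (3360/121)b − 2520/121)
  −11b^3 − 18b^2 + 71b + 78 = ((1331/840)b − 1573/420)(−(840/121)b^2 − (3360/121)b − 2520/121) + (0)
Last nonzero remainder: −(840/121)b^2 − (3360/121)b − 2520/121. Dividing through by −840/121 gives the monic gcd b^2 + 4b + 3.
Then lcm(f, g) = f·g / gcd(f, g); expanding and making the result monic gives the answer.

b^6 − 3b^5 − 33b^4 + 55b^3 + 264b^2 − 252b − 432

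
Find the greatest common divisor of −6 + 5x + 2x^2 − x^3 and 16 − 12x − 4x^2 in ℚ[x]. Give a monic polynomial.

Repeated division with remainder:
  −x^3 + 2x^2 + 5x − 6 = ((1/4)x − 5/4)(−4x^2 − 12x + 16) + (−14x + 14)
  −4x^2 − 12x + 16 = ((2/7)x + 8/7)(−14x + 14) + (0)
Last nonzero remainder: −14x + 14. Dividing through by −14 gives the monic gcd x − 1.

−1 + x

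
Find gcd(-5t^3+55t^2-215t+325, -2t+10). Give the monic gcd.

t-5

Apply the Euclidean algorithm:
  -5t^3+55t^2-215t+325 = ((5/2)t^2-15t+65/2)(-2t+10) + (0)
Last nonzero remainder: -2t+10. Dividing through by -2 gives the monic gcd t-5.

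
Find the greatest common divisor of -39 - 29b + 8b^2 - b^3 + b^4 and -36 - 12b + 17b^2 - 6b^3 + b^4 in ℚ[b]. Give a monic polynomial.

-3 - 2b + b^2

Euclidean algorithm in ℚ[b]:
  b^4 - b^3 + 8b^2 - 29b - 39 = (b^4 - 6b^3 + 17b^2 - 12b - 36) + (5b^3 - 9b^2 - 17b - 3)
  b^4 - 6b^3 + 17b^2 - 12b - 36 = ((1/5)b - 21/25)(5b^3 - 9b^2 - 17b - 3) + ((321/25)b^2 - (642/25)b - 963/25)
  5b^3 - 9b^2 - 17b - 3 = ((125/321)b + 25/321)((321/25)b^2 - (642/25)b - 963/25) + (0)
Last nonzero remainder: (321/25)b^2 - (642/25)b - 963/25. Dividing through by 321/25 gives the monic gcd b^2 - 2b - 3.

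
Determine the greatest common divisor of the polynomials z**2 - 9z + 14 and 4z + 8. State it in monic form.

Euclidean algorithm in ℚ[z]:
  z**2 - 9z + 14 = ((1/4)z - 11/4)(4z + 8) + (36)
  4z + 8 = ((1/9)z + 2/9)(36) + (0)
The last nonzero remainder is the constant 36, so the polynomials are coprime and gcd = 1.

1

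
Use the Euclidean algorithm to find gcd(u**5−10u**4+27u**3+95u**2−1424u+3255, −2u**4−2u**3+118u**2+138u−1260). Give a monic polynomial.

u**3−5u**2−29u+105

Repeated division with remainder:
  u**5−10u**4+27u**3+95u**2−1424u+3255 = (−(1/2)u+11/2)(−2u**4−2u**3+118u**2+138u−1260) + (97u**3−485u**2−2813u+10185)
  −2u**4−2u**3+118u**2+138u−1260 = (−(2/97)u−12/97)(97u**3−485u**2−2813u+10185) + (0)
Last nonzero remainder: 97u**3−485u**2−2813u+10185. Dividing through by 97 gives the monic gcd u**3−5u**2−29u+105.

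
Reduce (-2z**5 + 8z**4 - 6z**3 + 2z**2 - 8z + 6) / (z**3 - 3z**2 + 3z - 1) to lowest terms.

(-2z**3 + 4z**2 + 4z + 6)/(z - 1)

Repeated division with remainder:
  -2z**5 + 8z**4 - 6z**3 + 2z**2 - 8z + 6 = (-2z**2 + 2z + 6)(z**3 - 3z**2 + 3z - 1) + (12z**2 - 24z + 12)
  z**3 - 3z**2 + 3z - 1 = ((1/12)z - 1/12)(12z**2 - 24z + 12) + (0)
Last nonzero remainder: 12z**2 - 24z + 12. Dividing through by 12 gives the monic gcd z**2 - 2z + 1.
Cancel z**2 - 2z + 1 from numerator and denominator to get the reduced form.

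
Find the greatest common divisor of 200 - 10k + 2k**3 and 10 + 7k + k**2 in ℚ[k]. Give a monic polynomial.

5 + k

Apply the Euclidean algorithm:
  2k**3 - 10k + 200 = (2k - 14)(k**2 + 7k + 10) + (68k + 340)
  k**2 + 7k + 10 = ((1/68)k + 1/34)(68k + 340) + (0)
Last nonzero remainder: 68k + 340. Dividing through by 68 gives the monic gcd k + 5.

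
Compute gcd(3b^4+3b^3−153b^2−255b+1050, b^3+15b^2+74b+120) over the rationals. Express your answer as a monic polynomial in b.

b+5

Euclidean algorithm in ℚ[b]:
  3b^4+3b^3−153b^2−255b+1050 = (3b−42)(b^3+15b^2+74b+120) + (255b^2+2493b+6090)
  b^3+15b^2+74b+120 = ((1/255)b+148/7225)(255b^2+2493b+6090) + (−(6864/7225)b−6864/1445)
  255b^2+2493b+6090 = (−(614125/2288)b−1466675/1144)(−(6864/7225)b−6864/1445) + (0)
Last nonzero remainder: −(6864/7225)b−6864/1445. Dividing through by −6864/7225 gives the monic gcd b+5.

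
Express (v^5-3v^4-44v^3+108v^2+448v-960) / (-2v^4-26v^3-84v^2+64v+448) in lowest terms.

(-v^3+5v^2+26v-120)/(2v^2+22v+56)

By polynomial division,
  v^5-3v^4-44v^3+108v^2+448v-960 = (-(1/2)v+8)(-2v^4-26v^3-84v^2+64v+448) + (122v^3+812v^2+160v-4544)
  -2v^4-26v^3-84v^2+64v+448 = (-(1/61)v-387/3721)(122v^3+812v^2+160v-4544) + ((11440/3721)v^2+(22880/3721)v-91520/3721)
  122v^3+812v^2+160v-4544 = ((226981/5720)v+264191/1430)((11440/3721)v^2+(22880/3721)v-91520/3721) + (0)
Last nonzero remainder: (11440/3721)v^2+(22880/3721)v-91520/3721. Dividing through by 11440/3721 gives the monic gcd v^2+2v-8.
Cancel v^2+2v-8 from numerator and denominator to get the reduced form.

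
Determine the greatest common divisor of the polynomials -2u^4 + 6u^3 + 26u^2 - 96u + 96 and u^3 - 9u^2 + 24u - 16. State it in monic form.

Euclidean algorithm in ℚ[u]:
  -2u^4 + 6u^3 + 26u^2 - 96u + 96 = (-2u - 12)(u^3 - 9u^2 + 24u - 16) + (-34u^2 + 160u - 96)
  u^3 - 9u^2 + 24u - 16 = (-(1/34)u + 73/578)(-34u^2 + 160u - 96) + ((280/289)u - 1120/289)
  -34u^2 + 160u - 96 = (-(4913/140)u + 867/35)((280/289)u - 1120/289) + (0)
Last nonzero remainder: (280/289)u - 1120/289. Dividing through by 280/289 gives the monic gcd u - 4.

u - 4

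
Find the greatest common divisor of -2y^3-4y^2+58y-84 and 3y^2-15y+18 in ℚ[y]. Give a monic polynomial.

Repeated division with remainder:
  -2y^3-4y^2+58y-84 = (-(2/3)y-14/3)(3y^2-15y+18) + (0)
Last nonzero remainder: 3y^2-15y+18. Dividing through by 3 gives the monic gcd y^2-5y+6.

y^2-5y+6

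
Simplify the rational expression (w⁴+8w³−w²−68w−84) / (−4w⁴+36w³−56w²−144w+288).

Apply the Euclidean algorithm:
  w⁴+8w³−w²−68w−84 = (−1/4)(−4w⁴+36w³−56w²−144w+288) + (17w³−15w²−104w−12)
  −4w⁴+36w³−56w²−144w+288 = (−(4/17)w+552/289)(17w³−15w²−104w−12) + (−(14976/289)w²+(14976/289)w+89856/289)
  17w³−15w²−104w−12 = (−(4913/14976)w−289/7488)(−(14976/289)w²+(14976/289)w+89856/289) + (0)
Last nonzero remainder: −(14976/289)w²+(14976/289)w+89856/289. Dividing through by −14976/289 gives the monic gcd w²−w−6.
Cancel w²−w−6 from numerator and denominator to get the reduced form.

(−w²−9w−14)/(4w²−32w+48)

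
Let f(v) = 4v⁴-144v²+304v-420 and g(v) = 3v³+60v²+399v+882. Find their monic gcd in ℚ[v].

v+7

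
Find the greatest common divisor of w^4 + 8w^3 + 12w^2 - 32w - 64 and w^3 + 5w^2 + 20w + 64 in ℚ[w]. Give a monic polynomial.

w + 4

By polynomial division,
  w^4 + 8w^3 + 12w^2 - 32w - 64 = (w + 3)(w^3 + 5w^2 + 20w + 64) + (-23w^2 - 156w - 256)
  w^3 + 5w^2 + 20w + 64 = (-(1/23)w + 41/529)(-23w^2 - 156w - 256) + ((11088/529)w + 44352/529)
  -23w^2 - 156w - 256 = (-(12167/11088)w - 2116/693)((11088/529)w + 44352/529) + (0)
Last nonzero remainder: (11088/529)w + 44352/529. Dividing through by 11088/529 gives the monic gcd w + 4.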